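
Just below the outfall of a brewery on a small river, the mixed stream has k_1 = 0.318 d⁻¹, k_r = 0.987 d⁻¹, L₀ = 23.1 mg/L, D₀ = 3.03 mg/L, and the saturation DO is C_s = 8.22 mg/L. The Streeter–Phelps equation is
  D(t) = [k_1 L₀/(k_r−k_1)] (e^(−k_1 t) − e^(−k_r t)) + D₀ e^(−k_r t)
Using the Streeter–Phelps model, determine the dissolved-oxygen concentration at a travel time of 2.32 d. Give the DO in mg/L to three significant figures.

DO ≈ 3.77 mg/L

k_1 L₀/(k_r−k_1) = 0.318×23.1/(0.987−0.318) = 7.346/0.6690 = 10.98 mg/L.
e^(−k_1 t) = e^(−0.318×2.320) = 0.4782; e^(−k_r t) = e^(−0.987×2.320) = 0.1013.
D = 10.98 × (0.4782 − 0.1013) + 3.03 × 0.1013 = 4.138 + 0.3069 = 4.445 mg/L.
DO = C_s − D = 8.22 − 4.445 = 3.775 mg/L.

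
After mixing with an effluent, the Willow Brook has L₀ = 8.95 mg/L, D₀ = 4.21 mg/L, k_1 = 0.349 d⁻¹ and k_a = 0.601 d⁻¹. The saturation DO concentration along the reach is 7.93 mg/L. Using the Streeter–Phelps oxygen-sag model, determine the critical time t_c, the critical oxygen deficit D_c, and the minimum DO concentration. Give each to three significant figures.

t_c ≈ 0.510 d; D_c ≈ 4.35 mg/L; min DO ≈ 3.58 mg/L

At the critical point dD/dt = 0, so k_1 L₀ e^(−k_1 t) = k_a D. Substituting D(t) from the Streeter–Phelps equation and solving for t gives
t_c = ln[(k_a/k_1)(1 − D₀(k_a−k_1)/(k_1 L₀))] / (k_a−k_1).
Here k_a−k_1 = 0.2520 d⁻¹ and 1 − D₀(k_a−k_1)/(k_1 L₀) = 1 − 4.21×0.2520/(0.349×8.95) = 0.6603, so
t_c = ln(1.722 × 0.6603) / 0.2520 = 0.1285 / 0.2520 = 0.5101 d.
L(t_c) = L₀ e^(−k_1 t_c) = 8.95 × 0.8369 = 7.491 mg/L, and at the critical point k_a D_c = k_1 L, so D_c = (0.349/0.601) × 7.491 = 4.350 mg/L.
Minimum DO = C_s − D_c = 7.93 − 4.350 = 3.580 mg/L.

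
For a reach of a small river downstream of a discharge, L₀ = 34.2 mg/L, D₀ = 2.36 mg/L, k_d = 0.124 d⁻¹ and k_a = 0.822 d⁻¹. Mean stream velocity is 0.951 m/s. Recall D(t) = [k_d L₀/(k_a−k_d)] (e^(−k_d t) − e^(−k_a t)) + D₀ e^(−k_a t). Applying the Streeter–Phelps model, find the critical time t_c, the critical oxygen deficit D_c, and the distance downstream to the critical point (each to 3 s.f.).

t_c ≈ 2.01 d; D_c ≈ 4.02 mg/L; x_c ≈ 165 km

t_c = [1/(k_a−k_d)] ln[(k_a/k_d)(1 − D₀(k_a−k_d)/(k_d L₀))]
= [1/(0.822−0.124)] ln[(0.822/0.124)(1 − 2.36×0.6980/(0.124×34.2))]
= (1/0.6980) ln[6.629 × 0.6116] = 1.433 × ln(4.054) = 1.433 × 1.400 = 2.005 d.
L(t_c) = L₀ e^(−k_d t_c) = 34.2 × 0.7798 = 26.67 mg/L, and at the critical point k_a D_c = k_d L, so D_c = (0.124/0.822) × 26.67 = 4.023 mg/L.
x_c = v t_c = 0.951 m/s × 2.005 d × 86400 s/d = 164800 m ≈ 165 km.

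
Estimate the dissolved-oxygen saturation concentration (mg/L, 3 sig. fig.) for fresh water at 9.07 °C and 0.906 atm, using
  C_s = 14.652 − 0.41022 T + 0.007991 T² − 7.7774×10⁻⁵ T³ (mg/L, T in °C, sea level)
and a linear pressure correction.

C_s ≈ 10.4 mg/L

At sea level: C_s = 14.652 − 0.41022×9.07 + 0.007991×9.07² − 7.7774×10⁻⁵×9.07³ = 11.53 mg/L.
Pressure correction: C_s' = 11.53 × 0.906 = 10.45 mg/L.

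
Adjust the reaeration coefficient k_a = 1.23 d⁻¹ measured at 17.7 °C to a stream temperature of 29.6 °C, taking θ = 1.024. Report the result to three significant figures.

k_a(T₂) = k_a(T₁) · θ^(T₂−T₁) = 1.23 × 1.024^(29.6−17.7)
= 1.23 × 1.024^11.9 = 1.23 × 1.326 = 1.631 d⁻¹.

k_a ≈ 1.63 d⁻¹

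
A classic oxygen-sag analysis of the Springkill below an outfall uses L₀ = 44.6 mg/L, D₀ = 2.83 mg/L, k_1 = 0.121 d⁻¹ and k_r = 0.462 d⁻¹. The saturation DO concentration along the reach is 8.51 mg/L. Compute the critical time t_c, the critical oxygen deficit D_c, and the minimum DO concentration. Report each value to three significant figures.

t_c ≈ 3.35 d; D_c ≈ 7.79 mg/L; min DO ≈ 0.723 mg/L

t_c = [1/(k_r−k_1)] ln[(k_r/k_1)(1 − D₀(k_r−k_1)/(k_1 L₀))]
= [1/(0.462−0.121)] ln[(0.462/0.121)(1 − 2.83×0.3410/(0.121×44.6))]
= (1/0.3410) ln[3.818 × 0.8212] = 2.933 × ln(3.135) = 2.933 × 1.143 = 3.351 d.
D_c = (k_1/k_r) L₀ e^(−k_1 t_c) = (0.121/0.462) × 44.6 × e^(−0.121×3.351) = 0.2619 × 44.6 × 0.6666 = 7.787 mg/L.
Minimum DO = C_s − D_c = 8.51 − 7.787 = 0.7229 mg/L.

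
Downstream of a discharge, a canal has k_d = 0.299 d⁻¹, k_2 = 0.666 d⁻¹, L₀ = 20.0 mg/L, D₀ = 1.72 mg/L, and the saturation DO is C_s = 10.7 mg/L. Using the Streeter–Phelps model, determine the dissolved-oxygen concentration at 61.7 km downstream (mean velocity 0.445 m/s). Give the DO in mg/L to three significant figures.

DO ≈ 5.62 mg/L

Travel time t = x/v = 61.7 km / (0.445 m/s) = 61700 m / 0.445 m/s = 138700 s = 1.605 d.
k_d L₀/(k_2−k_d) = 0.299×20.0/(0.666−0.299) = 5.980/0.3670 = 16.29 mg/L.
e^(−k_d t) = e^(−0.299×1.605) = 0.6189; e^(−k_2 t) = e^(−0.666×1.605) = 0.3434.
D = 16.29 × (0.6189 − 0.3434) + 1.72 × 0.3434 = 4.488 + 0.5907 = 5.079 mg/L.
DO = C_s − D = 10.7 − 5.079 = 5.621 mg/L.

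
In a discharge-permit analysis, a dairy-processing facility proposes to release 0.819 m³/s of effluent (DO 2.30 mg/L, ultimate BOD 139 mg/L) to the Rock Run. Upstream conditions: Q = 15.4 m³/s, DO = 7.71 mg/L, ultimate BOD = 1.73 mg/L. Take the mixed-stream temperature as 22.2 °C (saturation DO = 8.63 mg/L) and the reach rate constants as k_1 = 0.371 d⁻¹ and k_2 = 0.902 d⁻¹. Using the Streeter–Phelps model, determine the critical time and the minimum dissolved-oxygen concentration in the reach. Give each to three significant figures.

t_c ≈ 1.26 d; minimum DO ≈ 6.40 mg/L

Mixed DO = (15.4×7.71 + 0.819×2.30)/(15.4+0.819) = 120.6/16.22 = 7.437 mg/L.
Mixed L₀ = (15.4×1.73 + 0.819×139)/(16.22) = 140.5/16.22 = 8.662 mg/L.
Initial deficit D₀ = C_s − DO₀ = 8.63 − 7.437 = 1.193 mg/L.
t_c = (1/0.5310) ln[(0.902/0.371)(1 − 1.193×0.5310/(0.371×8.662))] = 1.883 × ln(1.952) = 1.260 d.
D_c = (0.371/0.902) × 8.662 × e^(−0.371×1.260) = 0.4113 × 8.662 × 0.6267 = 2.233 mg/L.
Minimum DO = 8.63 − 2.233 = 6.397 mg/L.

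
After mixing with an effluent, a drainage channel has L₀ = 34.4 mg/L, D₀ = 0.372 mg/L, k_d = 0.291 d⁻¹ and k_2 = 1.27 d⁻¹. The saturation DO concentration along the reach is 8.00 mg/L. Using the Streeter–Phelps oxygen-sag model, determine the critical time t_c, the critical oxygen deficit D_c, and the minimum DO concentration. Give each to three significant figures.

t_c ≈ 1.47 d; D_c ≈ 5.14 mg/L; min DO ≈ 2.86 mg/L

t_c = [1/(k_2−k_d)] ln[(k_2/k_d)(1 − D₀(k_2−k_d)/(k_d L₀))]
= [1/(1.27−0.291)] ln[(1.27/0.291)(1 − 0.372×0.9790/(0.291×34.4))]
= (1/0.9790) ln[4.364 × 0.9636] = 1.021 × ln(4.205) = 1.021 × 1.436 = 1.467 d.
L(t_c) = L₀ e^(−k_d t_c) = 34.4 × 0.6525 = 22.45 mg/L, and at the critical point k_2 D_c = k_d L, so D_c = (0.291/1.27) × 22.45 = 5.143 mg/L.
Minimum DO = C_s − D_c = 8.00 − 5.143 = 2.857 mg/L.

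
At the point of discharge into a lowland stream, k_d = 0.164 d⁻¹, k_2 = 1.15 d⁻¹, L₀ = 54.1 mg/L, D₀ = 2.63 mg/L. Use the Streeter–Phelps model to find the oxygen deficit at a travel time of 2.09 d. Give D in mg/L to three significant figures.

k_d L₀/(k_2−k_d) = 0.164×54.1/(1.15−0.164) = 8.872/0.9860 = 8.998 mg/L.
e^(−k_d t) = e^(−0.164×2.090) = 0.7098; e^(−k_2 t) = e^(−1.15×2.090) = 0.09040.
D = 8.998 × (0.7098 − 0.09040) + 2.63 × 0.09040 = 5.574 + 0.2378 = 5.811 mg/L.

D ≈ 5.81 mg/L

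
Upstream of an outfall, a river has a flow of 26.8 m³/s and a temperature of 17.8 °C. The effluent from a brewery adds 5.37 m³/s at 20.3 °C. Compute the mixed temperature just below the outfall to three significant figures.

18.2 °C

Flow-weighted mixing: C = (Q_r C_r + Q_w C_w)/(Q_r + Q_w)
= (26.8×17.8 + 5.37×20.3)/(26.8 + 5.37) = 586.1/32.17 = 18.22 °C.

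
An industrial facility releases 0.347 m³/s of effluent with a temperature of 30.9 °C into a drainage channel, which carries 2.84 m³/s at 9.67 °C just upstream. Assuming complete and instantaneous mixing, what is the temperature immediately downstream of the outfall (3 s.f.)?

Flow-weighted mixing: C = (Q_r C_r + Q_w C_w)/(Q_r + Q_w)
= (2.84×9.67 + 0.347×30.9)/(2.84 + 0.347) = 38.19/3.187 = 11.98 °C.

12.0 °C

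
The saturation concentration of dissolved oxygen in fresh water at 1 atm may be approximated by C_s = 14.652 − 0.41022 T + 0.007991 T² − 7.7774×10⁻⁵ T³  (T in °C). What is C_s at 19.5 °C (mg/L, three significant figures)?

C_s = 14.652 − 0.41022×19.5 + 0.007991×19.5² − 7.7774×10⁻⁵×19.5³ = 9.115 mg/L.

C_s ≈ 9.11 mg/L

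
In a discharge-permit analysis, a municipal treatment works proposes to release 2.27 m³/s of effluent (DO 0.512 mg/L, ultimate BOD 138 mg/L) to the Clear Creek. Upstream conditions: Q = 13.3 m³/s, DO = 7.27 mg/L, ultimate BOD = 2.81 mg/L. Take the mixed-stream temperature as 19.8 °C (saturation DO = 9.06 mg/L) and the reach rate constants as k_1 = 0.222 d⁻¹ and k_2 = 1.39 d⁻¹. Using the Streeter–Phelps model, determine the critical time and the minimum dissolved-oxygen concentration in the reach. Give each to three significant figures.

Mixed DO = (13.3×7.27 + 2.27×0.512)/(13.3+2.27) = 97.85/15.57 = 6.285 mg/L.
Mixed L₀ = (13.3×2.81 + 2.27×138)/(15.57) = 350.6/15.57 = 22.52 mg/L.
Initial deficit D₀ = C_s − DO₀ = 9.06 − 6.285 = 2.775 mg/L.
t_c = (1/1.168) ln[(1.39/0.222)(1 − 2.775×1.168/(0.222×22.52))] = 0.8562 × ln(2.202) = 0.6757 d.
D_c = (0.222/1.39) × 22.52 × e^(−0.222×0.6757) = 0.1597 × 22.52 × 0.8607 = 3.096 mg/L.
Minimum DO = 9.06 − 3.096 = 5.964 mg/L.

t_c ≈ 0.676 d; minimum DO ≈ 5.96 mg/L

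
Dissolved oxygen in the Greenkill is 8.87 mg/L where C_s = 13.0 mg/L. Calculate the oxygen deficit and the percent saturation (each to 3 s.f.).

D ≈ 4.13 mg/L; 68.2 % saturation

D = C_s − C = 13.0 − 8.87 = 4.13 mg/L.
% saturation = 8.87/13.0 × 100 = 68.2 %.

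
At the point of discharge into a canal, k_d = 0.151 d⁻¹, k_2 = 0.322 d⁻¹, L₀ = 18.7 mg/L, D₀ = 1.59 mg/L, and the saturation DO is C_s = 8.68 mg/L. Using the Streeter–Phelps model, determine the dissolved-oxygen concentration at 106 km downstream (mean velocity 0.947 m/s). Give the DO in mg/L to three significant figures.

DO ≈ 4.93 mg/L

Travel time t = x/v = 106 km / (0.947 m/s) = 106000 m / 0.947 m/s = 111900 s = 1.296 d.
k_d L₀/(k_2−k_d) = 0.151×18.7/(0.322−0.151) = 2.824/0.1710 = 16.51 mg/L.
e^(−k_d t) = e^(−0.151×1.296) = 0.8223; e^(−k_2 t) = e^(−0.322×1.296) = 0.6589.
D = 16.51 × (0.8223 − 0.6589) + 1.59 × 0.6589 = 2.698 + 1.048 = 3.746 mg/L.
DO = C_s − D = 8.68 − 3.746 = 4.934 mg/L.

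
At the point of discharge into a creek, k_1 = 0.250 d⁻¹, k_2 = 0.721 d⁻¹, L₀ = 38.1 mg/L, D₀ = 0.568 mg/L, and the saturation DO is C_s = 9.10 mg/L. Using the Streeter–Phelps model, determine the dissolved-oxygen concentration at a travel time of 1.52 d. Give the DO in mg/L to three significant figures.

DO ≈ 1.84 mg/L

k_1 L₀/(k_2−k_1) = 0.250×38.1/(0.721−0.250) = 9.525/0.4710 = 20.22 mg/L.
e^(−k_1 t) = e^(−0.250×1.520) = 0.6839; e^(−k_2 t) = e^(−0.721×1.520) = 0.3342.
D = 20.22 × (0.6839 − 0.3342) + 0.568 × 0.3342 = 7.071 + 0.1898 = 7.260 mg/L.
DO = C_s − D = 9.10 − 7.260 = 1.840 mg/L.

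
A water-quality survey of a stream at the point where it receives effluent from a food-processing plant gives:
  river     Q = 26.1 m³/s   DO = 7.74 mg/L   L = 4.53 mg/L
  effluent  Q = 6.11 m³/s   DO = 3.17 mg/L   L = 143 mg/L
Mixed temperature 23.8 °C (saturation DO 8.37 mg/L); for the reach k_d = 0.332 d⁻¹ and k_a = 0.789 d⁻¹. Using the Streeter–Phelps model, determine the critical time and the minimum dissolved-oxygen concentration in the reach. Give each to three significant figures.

t_c ≈ 1.74 d; minimum DO ≈ 1.10 mg/L

Mixed DO = (26.1×7.74 + 6.11×3.17)/(26.1+6.11) = 221.4/32.21 = 6.873 mg/L.
Mixed L₀ = (26.1×4.53 + 6.11×143)/(32.21) = 992.0/32.21 = 30.80 mg/L.
Initial deficit D₀ = C_s − DO₀ = 8.37 − 6.873 = 1.497 mg/L.
t_c = (1/0.4570) ln[(0.789/0.332)(1 − 1.497×0.4570/(0.332×30.80))] = 2.188 × ln(2.218) = 1.743 d.
D_c = (0.332/0.789) × 30.80 × e^(−0.332×1.743) = 0.4208 × 30.80 × 0.5607 = 7.266 mg/L.
Minimum DO = 8.37 − 7.266 = 1.104 mg/L.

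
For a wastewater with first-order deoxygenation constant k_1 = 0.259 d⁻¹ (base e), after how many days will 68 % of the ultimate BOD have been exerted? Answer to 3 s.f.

t ≈ 4.40 d

y/L₀ = 1 − e^(−k_1 t) = 0.68 ⇒ e^(−k_1 t) = 0.320
t = −ln(0.320) / 0.259 = 1.139 / 0.259 = 4.399 d.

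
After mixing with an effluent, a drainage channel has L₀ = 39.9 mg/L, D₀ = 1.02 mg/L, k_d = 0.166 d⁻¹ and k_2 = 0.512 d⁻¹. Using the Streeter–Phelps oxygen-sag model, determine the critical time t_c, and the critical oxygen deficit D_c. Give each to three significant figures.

With k_2/k_d = 3.084 and 1 − D₀(k_2−k_d)/(k_d L₀) = 0.9467,
t_c = ln(3.084 × 0.9467) / (0.512 − 0.166) = ln(2.920) / 0.3460 = 1.072/0.3460 = 3.097 d.
D_c = (k_d/k_2) L₀ e^(−k_d t_c) = (0.166/0.512) × 39.9 × e^(−0.166×3.097) = 0.3242 × 39.9 × 0.5980 = 7.736 mg/L.

t_c ≈ 3.10 d; D_c ≈ 7.74 mg/L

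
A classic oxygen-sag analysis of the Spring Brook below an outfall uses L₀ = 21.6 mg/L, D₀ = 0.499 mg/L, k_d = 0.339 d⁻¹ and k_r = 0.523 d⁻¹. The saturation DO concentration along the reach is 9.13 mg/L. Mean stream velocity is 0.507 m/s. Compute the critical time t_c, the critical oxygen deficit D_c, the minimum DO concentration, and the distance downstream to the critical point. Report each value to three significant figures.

With k_r/k_d = 1.543 and 1 − D₀(k_r−k_d)/(k_d L₀) = 0.9875,
t_c = ln(1.543 × 0.9875) / (0.523 − 0.339) = ln(1.523) / 0.1840 = 0.4210/0.1840 = 2.288 d.
L(t_c) = L₀ e^(−k_d t_c) = 21.6 × 0.4604 = 9.945 mg/L, and at the critical point k_r D_c = k_d L, so D_c = (0.339/0.523) × 9.945 = 6.446 mg/L.
Minimum DO = C_s − D_c = 9.13 − 6.446 = 2.684 mg/L.
x_c = v t_c = 0.507 m/s × 2.288 d × 86400 s/d = 100200 m ≈ 100 km.

t_c ≈ 2.29 d; D_c ≈ 6.45 mg/L; min DO ≈ 2.68 mg/L; x_c ≈ 100 km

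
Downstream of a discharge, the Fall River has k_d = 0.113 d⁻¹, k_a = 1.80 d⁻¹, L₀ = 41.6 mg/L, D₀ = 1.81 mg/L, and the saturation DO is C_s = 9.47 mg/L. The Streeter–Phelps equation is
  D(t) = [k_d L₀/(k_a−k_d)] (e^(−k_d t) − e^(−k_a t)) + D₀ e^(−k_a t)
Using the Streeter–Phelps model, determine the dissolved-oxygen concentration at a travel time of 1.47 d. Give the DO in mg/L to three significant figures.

k_d L₀/(k_a−k_d) = 0.113×41.6/(1.80−0.113) = 4.701/1.687 = 2.786 mg/L.
e^(−k_d t) = e^(−0.113×1.470) = 0.8470; e^(−k_a t) = e^(−1.80×1.470) = 0.07093.
D = 2.786 × (0.8470 − 0.07093) + 1.81 × 0.07093 = 2.162 + 0.1284 = 2.291 mg/L.
DO = C_s − D = 9.47 − 2.291 = 7.179 mg/L.

DO ≈ 7.18 mg/L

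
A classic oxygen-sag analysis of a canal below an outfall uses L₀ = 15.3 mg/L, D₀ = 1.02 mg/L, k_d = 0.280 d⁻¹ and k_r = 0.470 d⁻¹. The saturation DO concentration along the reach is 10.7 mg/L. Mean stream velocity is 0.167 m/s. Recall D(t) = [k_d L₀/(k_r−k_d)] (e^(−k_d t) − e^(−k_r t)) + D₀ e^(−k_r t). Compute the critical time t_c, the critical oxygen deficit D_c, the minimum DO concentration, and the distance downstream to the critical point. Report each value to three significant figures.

With k_r/k_d = 1.679 and 1 − D₀(k_r−k_d)/(k_d L₀) = 0.9548,
t_c = ln(1.679 × 0.9548) / (0.470 − 0.280) = ln(1.603) / 0.1900 = 0.4716/0.1900 = 2.482 d.
D_c = (k_d/k_r) L₀ e^(−k_d t_c) = (0.280/0.470) × 15.3 × e^(−0.280×2.482) = 0.5957 × 15.3 × 0.4990 = 4.549 mg/L.
Minimum DO = C_s − D_c = 10.7 − 4.549 = 6.151 mg/L.
x_c = v t_c = 0.167 m/s × 2.482 d × 86400 s/d = 35820 m ≈ 35.8 km.

t_c ≈ 2.48 d; D_c ≈ 4.55 mg/L; min DO ≈ 6.15 mg/L; x_c ≈ 35.8 km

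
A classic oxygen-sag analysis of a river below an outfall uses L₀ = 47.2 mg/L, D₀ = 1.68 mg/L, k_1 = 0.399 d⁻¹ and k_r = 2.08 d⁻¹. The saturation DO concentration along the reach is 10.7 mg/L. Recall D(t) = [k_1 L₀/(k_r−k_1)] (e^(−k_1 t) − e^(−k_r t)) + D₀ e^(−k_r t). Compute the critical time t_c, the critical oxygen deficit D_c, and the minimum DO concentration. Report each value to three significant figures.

t_c ≈ 0.886 d; D_c ≈ 6.36 mg/L; min DO ≈ 4.34 mg/L

At the critical point dD/dt = 0, so k_1 L₀ e^(−k_1 t) = k_r D. Substituting D(t) from the Streeter–Phelps equation and solving for t gives
t_c = ln[(k_r/k_1)(1 − D₀(k_r−k_1)/(k_1 L₀))] / (k_r−k_1).
Here k_r−k_1 = 1.681 d⁻¹ and 1 − D₀(k_r−k_1)/(k_1 L₀) = 1 − 1.68×1.681/(0.399×47.2) = 0.8500, so
t_c = ln(5.213 × 0.8500) / 1.681 = 1.489 / 1.681 = 0.8856 d.
D_c = (k_1/k_r) L₀ e^(−k_1 t_c) = (0.399/2.08) × 47.2 × e^(−0.399×0.8856) = 0.1918 × 47.2 × 0.7023 = 6.359 mg/L.
Minimum DO = C_s − D_c = 10.7 − 6.359 = 4.341 mg/L.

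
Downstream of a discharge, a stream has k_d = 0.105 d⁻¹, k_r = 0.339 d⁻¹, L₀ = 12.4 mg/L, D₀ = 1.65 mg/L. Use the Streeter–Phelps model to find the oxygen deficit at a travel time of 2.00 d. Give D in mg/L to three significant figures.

D ≈ 2.52 mg/L

k_d L₀/(k_r−k_d) = 0.105×12.4/(0.339−0.105) = 1.302/0.2340 = 5.564 mg/L.
e^(−k_d t) = e^(−0.105×2.000) = 0.8106; e^(−k_r t) = e^(−0.339×2.000) = 0.5076.
D = 5.564 × (0.8106 − 0.5076) + 1.65 × 0.5076 = 1.686 + 0.8376 = 2.523 mg/L.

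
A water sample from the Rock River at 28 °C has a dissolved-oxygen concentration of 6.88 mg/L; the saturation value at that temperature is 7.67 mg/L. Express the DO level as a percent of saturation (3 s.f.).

89.7 % saturation

% saturation = C/C_s × 100 = 6.88/7.67 × 100 = 89.7 %.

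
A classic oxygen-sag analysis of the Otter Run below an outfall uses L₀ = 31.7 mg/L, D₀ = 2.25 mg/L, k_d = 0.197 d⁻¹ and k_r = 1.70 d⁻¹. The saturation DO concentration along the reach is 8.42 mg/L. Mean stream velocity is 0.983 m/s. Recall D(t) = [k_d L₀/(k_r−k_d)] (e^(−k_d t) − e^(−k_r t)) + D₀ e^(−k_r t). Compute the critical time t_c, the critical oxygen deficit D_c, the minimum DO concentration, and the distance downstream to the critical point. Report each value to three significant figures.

At the critical point dD/dt = 0, so k_d L₀ e^(−k_d t) = k_r D. Substituting D(t) from the Streeter–Phelps equation and solving for t gives
t_c = ln[(k_r/k_d)(1 − D₀(k_r−k_d)/(k_d L₀))] / (k_r−k_d).
Here k_r−k_d = 1.503 d⁻¹ and 1 − D₀(k_r−k_d)/(k_d L₀) = 1 − 2.25×1.503/(0.197×31.7) = 0.4585, so
t_c = ln(8.629 × 0.4585) / 1.503 = 1.375 / 1.503 = 0.9151 d.
D_c = (k_d/k_r) L₀ e^(−k_d t_c) = (0.197/1.70) × 31.7 × e^(−0.197×0.9151) = 0.1159 × 31.7 × 0.8350 = 3.068 mg/L.
Minimum DO = C_s − D_c = 8.42 − 3.068 = 5.352 mg/L.
x_c = v t_c = 0.983 m/s × 0.9151 d × 86400 s/d = 77720 m ≈ 77.7 km.

t_c ≈ 0.915 d; D_c ≈ 3.07 mg/L; min DO ≈ 5.35 mg/L; x_c ≈ 77.7 km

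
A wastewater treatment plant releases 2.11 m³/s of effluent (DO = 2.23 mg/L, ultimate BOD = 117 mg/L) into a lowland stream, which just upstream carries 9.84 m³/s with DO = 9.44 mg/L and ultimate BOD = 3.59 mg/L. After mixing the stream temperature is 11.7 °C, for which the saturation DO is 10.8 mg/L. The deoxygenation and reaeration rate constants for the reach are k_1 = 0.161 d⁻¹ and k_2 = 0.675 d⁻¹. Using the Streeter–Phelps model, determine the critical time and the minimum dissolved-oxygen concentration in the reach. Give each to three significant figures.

t_c ≈ 1.93 d; minimum DO ≈ 6.67 mg/L

Mixed DO = (9.84×9.44 + 2.11×2.23)/(9.84+2.11) = 97.59/11.95 = 8.167 mg/L.
Mixed L₀ = (9.84×3.59 + 2.11×117)/(11.95) = 282.2/11.95 = 23.61 mg/L.
Initial deficit D₀ = C_s − DO₀ = 10.8 − 8.167 = 2.633 mg/L.
t_c = (1/0.5140) ln[(0.675/0.161)(1 − 2.633×0.5140/(0.161×23.61))] = 1.946 × ln(2.700) = 1.932 d.
D_c = (0.161/0.675) × 23.61 × e^(−0.161×1.932) = 0.2385 × 23.61 × 0.7326 = 4.127 mg/L.
Minimum DO = 10.8 − 4.127 = 6.673 mg/L.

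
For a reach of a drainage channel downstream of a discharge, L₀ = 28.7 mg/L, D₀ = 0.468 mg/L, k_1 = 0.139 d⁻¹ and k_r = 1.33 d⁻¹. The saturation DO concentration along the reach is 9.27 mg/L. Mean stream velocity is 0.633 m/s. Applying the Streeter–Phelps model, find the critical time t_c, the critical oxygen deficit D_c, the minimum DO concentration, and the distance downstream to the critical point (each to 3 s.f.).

At the critical point dD/dt = 0, so k_1 L₀ e^(−k_1 t) = k_r D. Substituting D(t) from the Streeter–Phelps equation and solving for t gives
t_c = ln[(k_r/k_1)(1 − D₀(k_r−k_1)/(k_1 L₀))] / (k_r−k_1).
Here k_r−k_1 = 1.191 d⁻¹ and 1 − D₀(k_r−k_1)/(k_1 L₀) = 1 − 0.468×1.191/(0.139×28.7) = 0.8603, so
t_c = ln(9.568 × 0.8603) / 1.191 = 2.108 / 1.191 = 1.770 d.
D_c = (k_1/k_r) L₀ e^(−k_1 t_c) = (0.139/1.33) × 28.7 × e^(−0.139×1.770) = 0.1045 × 28.7 × 0.7819 = 2.345 mg/L.
Minimum DO = C_s − D_c = 9.27 − 2.345 = 6.925 mg/L.
x_c = v t_c = 0.633 m/s × 1.770 d × 86400 s/d = 96800 m ≈ 96.8 km.

t_c ≈ 1.77 d; D_c ≈ 2.35 mg/L; min DO ≈ 6.92 mg/L; x_c ≈ 96.8 km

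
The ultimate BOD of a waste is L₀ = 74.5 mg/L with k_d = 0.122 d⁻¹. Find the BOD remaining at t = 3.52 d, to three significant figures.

L_t = L₀ e^(−k_d t) = 74.5 × e^(−0.122×3.52) = 74.5 × 0.6509 = 48.49 mg/L.

L ≈ 48.5 mg/L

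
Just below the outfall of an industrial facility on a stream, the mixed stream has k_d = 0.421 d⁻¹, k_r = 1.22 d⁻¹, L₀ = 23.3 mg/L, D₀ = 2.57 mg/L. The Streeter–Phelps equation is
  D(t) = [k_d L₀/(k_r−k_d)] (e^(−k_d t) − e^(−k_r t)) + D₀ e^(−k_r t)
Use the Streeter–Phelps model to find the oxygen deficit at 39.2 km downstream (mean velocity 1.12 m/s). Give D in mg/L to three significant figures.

Travel time t = x/v = 39.2 km / (1.12 m/s) = 39200 m / 1.12 m/s = 35000 s = 0.4051 d.
k_d L₀/(k_r−k_d) = 0.421×23.3/(1.22−0.421) = 9.809/0.7990 = 12.28 mg/L.
e^(−k_d t) = e^(−0.421×0.4051) = 0.8432; e^(−k_r t) = e^(−1.22×0.4051) = 0.6101.
D = 12.28 × (0.8432 − 0.6101) + 2.57 × 0.6101 = 2.862 + 1.568 = 4.430 mg/L.

D ≈ 4.43 mg/L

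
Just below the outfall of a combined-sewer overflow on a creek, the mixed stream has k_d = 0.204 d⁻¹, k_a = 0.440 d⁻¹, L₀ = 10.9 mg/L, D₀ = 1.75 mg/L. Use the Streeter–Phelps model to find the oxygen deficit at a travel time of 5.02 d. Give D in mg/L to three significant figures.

k_d L₀/(k_a−k_d) = 0.204×10.9/(0.440−0.204) = 2.224/0.2360 = 9.422 mg/L.
e^(−k_d t) = e^(−0.204×5.020) = 0.3591; e^(−k_a t) = e^(−0.440×5.020) = 0.1098.
D = 9.422 × (0.3591 − 0.1098) + 1.75 × 0.1098 = 2.349 + 0.1922 = 2.541 mg/L.

D ≈ 2.54 mg/L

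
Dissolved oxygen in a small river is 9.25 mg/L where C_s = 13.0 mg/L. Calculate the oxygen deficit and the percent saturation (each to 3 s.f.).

D = C_s − C = 13.0 − 9.25 = 3.75 mg/L.
% saturation = 9.25/13.0 × 100 = 71.2 %.

D ≈ 3.75 mg/L; 71.2 % saturation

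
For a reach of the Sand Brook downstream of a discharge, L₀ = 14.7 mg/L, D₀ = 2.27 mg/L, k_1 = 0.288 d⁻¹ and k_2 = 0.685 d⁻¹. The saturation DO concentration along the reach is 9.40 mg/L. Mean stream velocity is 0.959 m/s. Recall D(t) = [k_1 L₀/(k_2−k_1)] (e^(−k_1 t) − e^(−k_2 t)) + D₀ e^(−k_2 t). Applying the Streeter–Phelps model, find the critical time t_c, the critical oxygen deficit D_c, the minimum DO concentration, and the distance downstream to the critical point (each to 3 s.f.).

t_c = [1/(k_2−k_1)] ln[(k_2/k_1)(1 − D₀(k_2−k_1)/(k_1 L₀))]
= [1/(0.685−0.288)] ln[(0.685/0.288)(1 − 2.27×0.3970/(0.288×14.7))]
= (1/0.3970) ln[2.378 × 0.7871] = 2.519 × ln(1.872) = 2.519 × 0.6271 = 1.580 d.
D_c = (k_1/k_2) L₀ e^(−k_1 t_c) = (0.288/0.685) × 14.7 × e^(−0.288×1.580) = 0.4204 × 14.7 × 0.6345 = 3.921 mg/L.
Minimum DO = C_s − D_c = 9.40 − 3.921 = 5.479 mg/L.
x_c = v t_c = 0.959 m/s × 1.580 d × 86400 s/d = 130900 m ≈ 131 km.

t_c ≈ 1.58 d; D_c ≈ 3.92 mg/L; min DO ≈ 5.48 mg/L; x_c ≈ 131 km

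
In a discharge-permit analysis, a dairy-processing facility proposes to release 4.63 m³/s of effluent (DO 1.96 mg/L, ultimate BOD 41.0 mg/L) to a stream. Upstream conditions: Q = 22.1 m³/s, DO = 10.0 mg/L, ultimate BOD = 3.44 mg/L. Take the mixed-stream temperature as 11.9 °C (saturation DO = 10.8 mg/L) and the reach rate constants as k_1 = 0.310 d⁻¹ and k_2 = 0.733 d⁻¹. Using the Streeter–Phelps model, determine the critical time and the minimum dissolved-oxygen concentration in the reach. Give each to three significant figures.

Mixed DO = (22.1×10.0 + 4.63×1.96)/(22.1+4.63) = 230.1/26.73 = 8.607 mg/L.
Mixed L₀ = (22.1×3.44 + 4.63×41.0)/(26.73) = 265.9/26.73 = 9.946 mg/L.
Initial deficit D₀ = C_s − DO₀ = 10.8 − 8.607 = 2.193 mg/L.
t_c = (1/0.4230) ln[(0.733/0.310)(1 − 2.193×0.4230/(0.310×9.946))] = 2.364 × ln(1.653) = 1.188 d.
D_c = (0.310/0.733) × 9.946 × e^(−0.310×1.188) = 0.4229 × 9.946 × 0.6918 = 2.910 mg/L.
Minimum DO = 10.8 − 2.910 = 7.890 mg/L.

t_c ≈ 1.19 d; minimum DO ≈ 7.89 mg/L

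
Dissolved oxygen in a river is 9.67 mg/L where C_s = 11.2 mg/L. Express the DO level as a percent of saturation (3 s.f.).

% saturation = C/C_s × 100 = 9.67/11.2 × 100 = 86.3 %.

86.3 % saturation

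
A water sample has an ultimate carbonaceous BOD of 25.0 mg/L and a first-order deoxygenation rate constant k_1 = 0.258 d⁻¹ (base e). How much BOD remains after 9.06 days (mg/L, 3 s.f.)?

L_t = L₀ e^(−k_1 t) = 25.0 × e^(−0.258×9.06) = 25.0 × 0.09657 = 2.414 mg/L.

L ≈ 2.41 mg/L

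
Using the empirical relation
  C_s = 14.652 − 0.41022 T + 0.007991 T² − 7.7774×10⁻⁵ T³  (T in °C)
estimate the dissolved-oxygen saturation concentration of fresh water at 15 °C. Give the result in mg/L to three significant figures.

C_s = 14.652 − 0.41022×15 + 0.007991×15² − 7.7774×10⁻⁵×15³ = 10.03 mg/L.

C_s ≈ 10.0 mg/L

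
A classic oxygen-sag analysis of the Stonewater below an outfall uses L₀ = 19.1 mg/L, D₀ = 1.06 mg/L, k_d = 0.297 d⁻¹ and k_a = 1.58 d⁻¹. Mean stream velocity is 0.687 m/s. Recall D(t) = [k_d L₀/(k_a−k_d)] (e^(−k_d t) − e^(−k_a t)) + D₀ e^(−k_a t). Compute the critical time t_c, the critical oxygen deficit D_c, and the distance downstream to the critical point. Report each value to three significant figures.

With k_a/k_d = 5.320 and 1 − D₀(k_a−k_d)/(k_d L₀) = 0.7603,
t_c = ln(5.320 × 0.7603) / (1.58 − 0.297) = ln(4.044) / 1.283 = 1.397/1.283 = 1.089 d.
L(t_c) = L₀ e^(−k_d t_c) = 19.1 × 0.7236 = 13.82 mg/L, and at the critical point k_a D_c = k_d L, so D_c = (0.297/1.58) × 13.82 = 2.598 mg/L.
x_c = v t_c = 0.687 m/s × 1.089 d × 86400 s/d = 64650 m ≈ 64.6 km.

t_c ≈ 1.09 d; D_c ≈ 2.60 mg/L; x_c ≈ 64.6 km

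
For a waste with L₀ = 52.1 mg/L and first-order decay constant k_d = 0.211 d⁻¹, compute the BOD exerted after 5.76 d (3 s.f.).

y_t = L₀(1 − e^(−k_d t)) = 52.1 × (1 − e^(−0.211×5.76))
= 52.1 × (1 − 0.2966) = 52.1 × 0.7034 = 36.65 mg/L.

y ≈ 36.6 mg/L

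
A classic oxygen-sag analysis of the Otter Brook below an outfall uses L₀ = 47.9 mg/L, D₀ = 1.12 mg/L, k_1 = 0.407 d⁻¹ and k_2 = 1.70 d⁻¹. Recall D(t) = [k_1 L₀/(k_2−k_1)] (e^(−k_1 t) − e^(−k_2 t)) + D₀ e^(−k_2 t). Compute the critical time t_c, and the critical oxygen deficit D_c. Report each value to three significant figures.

With k_2/k_1 = 4.177 and 1 − D₀(k_2−k_1)/(k_1 L₀) = 0.9257,
t_c = ln(4.177 × 0.9257) / (1.70 − 0.407) = ln(3.867) / 1.293 = 1.352/1.293 = 1.046 d.
D_c = (k_1/k_2) L₀ e^(−k_1 t_c) = (0.407/1.70) × 47.9 × e^(−0.407×1.046) = 0.2394 × 47.9 × 0.6533 = 7.492 mg/L.

t_c ≈ 1.05 d; D_c ≈ 7.49 mg/L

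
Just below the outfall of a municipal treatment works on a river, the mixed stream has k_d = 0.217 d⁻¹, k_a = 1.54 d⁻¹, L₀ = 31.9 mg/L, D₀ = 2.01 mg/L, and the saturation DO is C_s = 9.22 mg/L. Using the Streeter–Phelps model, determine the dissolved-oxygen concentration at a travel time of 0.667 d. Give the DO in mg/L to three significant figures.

k_d L₀/(k_a−k_d) = 0.217×31.9/(1.54−0.217) = 6.922/1.323 = 5.232 mg/L.
e^(−k_d t) = e^(−0.217×0.6670) = 0.8652; e^(−k_a t) = e^(−1.54×0.6670) = 0.3580.
D = 5.232 × (0.8652 − 0.3580) + 2.01 × 0.3580 = 2.654 + 0.7196 = 3.374 mg/L.
DO = C_s − D = 9.22 − 3.374 = 5.846 mg/L.

DO ≈ 5.85 mg/L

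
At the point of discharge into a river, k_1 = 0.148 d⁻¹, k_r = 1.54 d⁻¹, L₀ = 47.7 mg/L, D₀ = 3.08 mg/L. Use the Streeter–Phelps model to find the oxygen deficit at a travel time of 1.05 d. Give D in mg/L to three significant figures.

k_1 L₀/(k_r−k_1) = 0.148×47.7/(1.54−0.148) = 7.060/1.392 = 5.072 mg/L.
e^(−k_1 t) = e^(−0.148×1.050) = 0.8561; e^(−k_r t) = e^(−1.54×1.050) = 0.1985.
D = 5.072 × (0.8561 − 0.1985) + 3.08 × 0.1985 = 3.335 + 0.6114 = 3.946 mg/L.

D ≈ 3.95 mg/L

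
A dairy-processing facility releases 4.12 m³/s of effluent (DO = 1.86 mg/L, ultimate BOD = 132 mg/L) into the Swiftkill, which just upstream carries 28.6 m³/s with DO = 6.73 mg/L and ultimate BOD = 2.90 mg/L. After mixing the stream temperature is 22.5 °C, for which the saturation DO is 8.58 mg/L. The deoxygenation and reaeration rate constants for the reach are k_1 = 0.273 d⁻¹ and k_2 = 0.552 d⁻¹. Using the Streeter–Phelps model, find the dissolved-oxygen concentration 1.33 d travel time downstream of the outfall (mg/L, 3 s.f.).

DO ≈ 3.36 mg/L

Mixed DO = (28.6×6.73 + 4.12×1.86)/(28.6+4.12) = 200.1/32.72 = 6.117 mg/L.
Mixed L₀ = (28.6×2.90 + 4.12×132)/(32.72) = 626.8/32.72 = 19.16 mg/L.
Initial deficit D₀ = C_s − DO₀ = 8.58 − 6.117 = 2.463 mg/L.
D(1.33) = [0.273×19.16/(0.552−0.273)](e^(−0.273×1.33) − e^(−0.552×1.33)) + 2.463 e^(−0.552×1.33)
= 18.74 × (0.6955 − 0.4799) + 2.463 × 0.4799 = 5.224 mg/L.
DO = 8.58 − 5.224 = 3.356 mg/L.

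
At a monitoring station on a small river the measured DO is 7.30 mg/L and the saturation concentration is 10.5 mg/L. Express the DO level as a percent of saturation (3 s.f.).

69.5 % saturation

% saturation = C/C_s × 100 = 7.30/10.5 × 100 = 69.5 %.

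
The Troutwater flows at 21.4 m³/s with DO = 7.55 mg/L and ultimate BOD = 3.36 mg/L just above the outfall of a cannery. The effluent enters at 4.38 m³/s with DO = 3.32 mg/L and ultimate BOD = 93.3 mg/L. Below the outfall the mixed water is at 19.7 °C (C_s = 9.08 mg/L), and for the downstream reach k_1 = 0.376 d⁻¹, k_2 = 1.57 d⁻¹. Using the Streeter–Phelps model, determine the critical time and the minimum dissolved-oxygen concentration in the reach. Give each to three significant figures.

t_c ≈ 0.792 d; minimum DO ≈ 5.77 mg/L

Mixed DO = (21.4×7.55 + 4.38×3.32)/(21.4+4.38) = 176.1/25.78 = 6.831 mg/L.
Mixed L₀ = (21.4×3.36 + 4.38×93.3)/(25.78) = 480.6/25.78 = 18.64 mg/L.
Initial deficit D₀ = C_s − DO₀ = 9.08 − 6.831 = 2.249 mg/L.
t_c = (1/1.194) ln[(1.57/0.376)(1 − 2.249×1.194/(0.376×18.64))] = 0.8375 × ln(2.576) = 0.7925 d.
D_c = (0.376/1.57) × 18.64 × e^(−0.376×0.7925) = 0.2395 × 18.64 × 0.7423 = 3.314 mg/L.
Minimum DO = 9.08 − 3.314 = 5.766 mg/L.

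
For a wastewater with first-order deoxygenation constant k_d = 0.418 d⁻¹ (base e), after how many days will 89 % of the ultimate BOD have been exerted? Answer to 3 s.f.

t ≈ 5.28 d

y/L₀ = 1 − e^(−k_d t) = 0.89 ⇒ e^(−k_d t) = 0.110
t = −ln(0.110) / 0.418 = 2.207 / 0.418 = 5.281 d.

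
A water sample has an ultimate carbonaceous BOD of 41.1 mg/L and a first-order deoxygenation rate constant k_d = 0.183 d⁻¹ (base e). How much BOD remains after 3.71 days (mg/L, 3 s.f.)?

L_t = L₀ e^(−k_d t) = 41.1 × e^(−0.183×3.71) = 41.1 × 0.5072 = 20.84 mg/L.

L ≈ 20.8 mg/L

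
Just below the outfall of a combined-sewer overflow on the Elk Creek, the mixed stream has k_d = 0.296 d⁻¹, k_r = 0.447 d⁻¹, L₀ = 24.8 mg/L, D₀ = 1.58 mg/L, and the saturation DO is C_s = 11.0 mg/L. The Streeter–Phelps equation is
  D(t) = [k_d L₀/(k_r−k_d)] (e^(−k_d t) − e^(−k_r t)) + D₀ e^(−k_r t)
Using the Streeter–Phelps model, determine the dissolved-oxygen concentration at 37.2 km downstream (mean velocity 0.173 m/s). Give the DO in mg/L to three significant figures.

Travel time t = x/v = 37.2 km / (0.173 m/s) = 37200 m / 0.173 m/s = 215000 s = 2.489 d.
k_d L₀/(k_r−k_d) = 0.296×24.8/(0.447−0.296) = 7.341/0.1510 = 48.61 mg/L.
e^(−k_d t) = e^(−0.296×2.489) = 0.4787; e^(−k_r t) = e^(−0.447×2.489) = 0.3287.
D = 48.61 × (0.4787 − 0.3287) + 1.58 × 0.3287 = 7.290 + 0.5194 = 7.810 mg/L.
DO = C_s − D = 11.0 − 7.810 = 3.190 mg/L.

DO ≈ 3.19 mg/L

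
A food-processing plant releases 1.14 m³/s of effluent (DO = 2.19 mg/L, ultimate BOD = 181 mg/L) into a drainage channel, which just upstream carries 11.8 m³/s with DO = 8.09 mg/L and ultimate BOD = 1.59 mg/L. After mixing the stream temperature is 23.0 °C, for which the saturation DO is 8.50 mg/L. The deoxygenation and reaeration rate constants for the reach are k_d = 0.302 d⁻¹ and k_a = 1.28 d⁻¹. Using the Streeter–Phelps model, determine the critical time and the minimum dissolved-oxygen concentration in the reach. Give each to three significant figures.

t_c ≈ 1.28 d; minimum DO ≈ 5.71 mg/L

Mixed DO = (11.8×8.09 + 1.14×2.19)/(11.8+1.14) = 97.96/12.94 = 7.570 mg/L.
Mixed L₀ = (11.8×1.59 + 1.14×181)/(12.94) = 225.1/12.94 = 17.40 mg/L.
Initial deficit D₀ = C_s − DO₀ = 8.50 − 7.570 = 0.9298 mg/L.
t_c = (1/0.9780) ln[(1.28/0.302)(1 − 0.9298×0.9780/(0.302×17.40))] = 1.022 × ln(3.505) = 1.282 d.
D_c = (0.302/1.28) × 17.40 × e^(−0.302×1.282) = 0.2359 × 17.40 × 0.6789 = 2.786 mg/L.
Minimum DO = 8.50 − 2.786 = 5.714 mg/L.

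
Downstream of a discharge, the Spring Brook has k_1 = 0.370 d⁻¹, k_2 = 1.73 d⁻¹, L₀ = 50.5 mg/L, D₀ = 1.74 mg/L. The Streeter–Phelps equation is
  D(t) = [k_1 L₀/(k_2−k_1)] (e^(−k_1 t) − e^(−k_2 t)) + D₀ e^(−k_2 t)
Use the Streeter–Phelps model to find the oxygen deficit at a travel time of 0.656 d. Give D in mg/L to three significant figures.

k_1 L₀/(k_2−k_1) = 0.370×50.5/(1.73−0.370) = 18.68/1.360 = 13.74 mg/L.
e^(−k_1 t) = e^(−0.370×0.6560) = 0.7845; e^(−k_2 t) = e^(−1.73×0.6560) = 0.3215.
D = 13.74 × (0.7845 − 0.3215) + 1.74 × 0.3215 = 6.362 + 0.5593 = 6.921 mg/L.

D ≈ 6.92 mg/L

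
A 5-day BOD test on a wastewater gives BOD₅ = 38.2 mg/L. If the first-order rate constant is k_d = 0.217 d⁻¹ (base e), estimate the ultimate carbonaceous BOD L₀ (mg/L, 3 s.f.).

L₀ ≈ 57.7 mg/L

BOD₅ = L₀(1 − e^(−5k_d)) ⇒ L₀ = BOD₅ / (1 − e^(−5×0.217))
= 38.2 / (1 − 0.3379) = 38.2 / 0.6621 = 57.70 mg/L.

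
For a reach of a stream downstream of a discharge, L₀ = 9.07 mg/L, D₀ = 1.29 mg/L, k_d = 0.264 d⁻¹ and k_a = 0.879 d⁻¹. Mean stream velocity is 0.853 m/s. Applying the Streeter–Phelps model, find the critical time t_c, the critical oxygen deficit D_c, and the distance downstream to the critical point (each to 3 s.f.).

t_c ≈ 1.30 d; D_c ≈ 1.93 mg/L; x_c ≈ 95.9 km

At the critical point dD/dt = 0, so k_d L₀ e^(−k_d t) = k_a D. Substituting D(t) from the Streeter–Phelps equation and solving for t gives
t_c = ln[(k_a/k_d)(1 − D₀(k_a−k_d)/(k_d L₀))] / (k_a−k_d).
Here k_a−k_d = 0.6150 d⁻¹ and 1 − D₀(k_a−k_d)/(k_d L₀) = 1 − 1.29×0.6150/(0.264×9.07) = 0.6687, so
t_c = ln(3.330 × 0.6687) / 0.6150 = 0.8004 / 0.6150 = 1.301 d.
D_c = (k_d/k_a) L₀ e^(−k_d t_c) = (0.264/0.879) × 9.07 × e^(−0.264×1.301) = 0.3003 × 9.07 × 0.7092 = 1.932 mg/L.
x_c = v t_c = 0.853 m/s × 1.301 d × 86400 s/d = 95910 m ≈ 95.9 km.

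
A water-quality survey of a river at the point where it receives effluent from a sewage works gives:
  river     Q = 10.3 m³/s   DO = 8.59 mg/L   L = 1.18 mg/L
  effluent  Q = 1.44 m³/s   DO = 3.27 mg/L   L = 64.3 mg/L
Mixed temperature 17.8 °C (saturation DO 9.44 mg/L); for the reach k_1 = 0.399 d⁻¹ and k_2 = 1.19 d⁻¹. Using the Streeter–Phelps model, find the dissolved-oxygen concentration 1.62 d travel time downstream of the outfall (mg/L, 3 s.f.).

DO ≈ 7.52 mg/L

Mixed DO = (10.3×8.59 + 1.44×3.27)/(10.3+1.44) = 93.19/11.74 = 7.937 mg/L.
Mixed L₀ = (10.3×1.18 + 1.44×64.3)/(11.74) = 104.7/11.74 = 8.922 mg/L.
Initial deficit D₀ = C_s − DO₀ = 9.44 − 7.937 = 1.503 mg/L.
D(1.62) = [0.399×8.922/(1.19−0.399)](e^(−0.399×1.62) − e^(−1.19×1.62)) + 1.503 e^(−1.19×1.62)
= 4.501 × (0.5239 − 0.1455) + 1.503 × 0.1455 = 1.922 mg/L.
DO = 9.44 − 1.922 = 7.518 mg/L.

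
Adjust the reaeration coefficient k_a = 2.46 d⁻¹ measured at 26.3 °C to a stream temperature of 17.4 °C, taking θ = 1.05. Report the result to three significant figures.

k_a ≈ 1.59 d⁻¹

k_a(T₂) = k_a(T₁) · θ^(T₂−T₁) = 2.46 × 1.05^(17.4−26.3)
= 2.46 × 1.05^-8.90 = 2.46 × 0.6478 = 1.593 d⁻¹.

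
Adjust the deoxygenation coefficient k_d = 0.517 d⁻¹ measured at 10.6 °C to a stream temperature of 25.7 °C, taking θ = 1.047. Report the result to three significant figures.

k_d(T₂) = k_d(T₁) · θ^(T₂−T₁) = 0.517 × 1.047^(25.7−10.6)
= 0.517 × 1.047^15.1 = 0.517 × 2.001 = 1.034 d⁻¹.

k_d ≈ 1.03 d⁻¹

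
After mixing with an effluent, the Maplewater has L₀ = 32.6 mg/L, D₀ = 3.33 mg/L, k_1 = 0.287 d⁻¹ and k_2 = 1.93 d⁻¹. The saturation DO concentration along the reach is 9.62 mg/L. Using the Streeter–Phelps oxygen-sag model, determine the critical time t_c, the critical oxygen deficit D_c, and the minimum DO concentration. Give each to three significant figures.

t_c ≈ 0.625 d; D_c ≈ 4.05 mg/L; min DO ≈ 5.57 mg/L

t_c = [1/(k_2−k_1)] ln[(k_2/k_1)(1 − D₀(k_2−k_1)/(k_1 L₀))]
= [1/(1.93−0.287)] ln[(1.93/0.287)(1 − 3.33×1.643/(0.287×32.6))]
= (1/1.643) ln[6.725 × 0.4152] = 0.6086 × ln(2.792) = 0.6086 × 1.027 = 0.6250 d.
D_c = (k_1/k_2) L₀ e^(−k_1 t_c) = (0.287/1.93) × 32.6 × e^(−0.287×0.6250) = 0.1487 × 32.6 × 0.8358 = 4.052 mg/L.
Minimum DO = C_s − D_c = 9.62 − 4.052 = 5.568 mg/L.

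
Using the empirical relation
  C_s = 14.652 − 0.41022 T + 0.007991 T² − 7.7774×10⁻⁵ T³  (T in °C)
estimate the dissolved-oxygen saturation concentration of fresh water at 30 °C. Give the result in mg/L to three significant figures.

C_s = 14.652 − 0.41022×30 + 0.007991×30² − 7.7774×10⁻⁵×30³ = 7.437 mg/L.

C_s ≈ 7.44 mg/L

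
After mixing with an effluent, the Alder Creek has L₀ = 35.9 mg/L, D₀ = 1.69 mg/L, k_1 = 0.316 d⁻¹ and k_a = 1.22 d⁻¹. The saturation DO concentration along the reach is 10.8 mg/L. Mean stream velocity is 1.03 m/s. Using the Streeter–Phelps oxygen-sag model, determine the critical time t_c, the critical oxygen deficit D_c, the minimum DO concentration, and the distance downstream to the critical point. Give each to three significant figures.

t_c = [1/(k_a−k_1)] ln[(k_a/k_1)(1 − D₀(k_a−k_1)/(k_1 L₀))]
= [1/(1.22−0.316)] ln[(1.22/0.316)(1 − 1.69×0.9040/(0.316×35.9))]
= (1/0.9040) ln[3.861 × 0.8653] = 1.106 × ln(3.341) = 1.106 × 1.206 = 1.334 d.
D_c = (k_1/k_a) L₀ e^(−k_1 t_c) = (0.316/1.22) × 35.9 × e^(−0.316×1.334) = 0.2590 × 35.9 × 0.6560 = 6.100 mg/L.
Minimum DO = C_s − D_c = 10.8 − 6.100 = 4.700 mg/L.
x_c = v t_c = 1.03 m/s × 1.334 d × 86400 s/d = 118700 m ≈ 119 km.

t_c ≈ 1.33 d; D_c ≈ 6.10 mg/L; min DO ≈ 4.70 mg/L; x_c ≈ 119 km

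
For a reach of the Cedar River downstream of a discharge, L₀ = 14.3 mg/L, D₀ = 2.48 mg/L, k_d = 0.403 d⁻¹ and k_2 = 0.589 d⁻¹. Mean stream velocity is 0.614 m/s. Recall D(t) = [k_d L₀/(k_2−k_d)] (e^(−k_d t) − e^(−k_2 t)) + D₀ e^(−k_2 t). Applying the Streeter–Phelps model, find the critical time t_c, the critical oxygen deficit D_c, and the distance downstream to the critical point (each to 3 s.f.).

t_c ≈ 1.59 d; D_c ≈ 5.15 mg/L; x_c ≈ 84.4 km

With k_2/k_d = 1.462 and 1 − D₀(k_2−k_d)/(k_d L₀) = 0.9200,
t_c = ln(1.462 × 0.9200) / (0.589 − 0.403) = ln(1.345) / 0.1860 = 0.2961/0.1860 = 1.592 d.
D_c = (k_d/k_2) L₀ e^(−k_d t_c) = (0.403/0.589) × 14.3 × e^(−0.403×1.592) = 0.6842 × 14.3 × 0.5265 = 5.152 mg/L.
x_c = v t_c = 0.614 m/s × 1.592 d × 86400 s/d = 84440 m ≈ 84.4 km.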